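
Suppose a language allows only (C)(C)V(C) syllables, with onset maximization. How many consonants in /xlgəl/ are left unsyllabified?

The consonants /x/ cannot be parsed into a legal (C)(C)V(C) syllable (at most one coda consonant is licensed; onsets may contain at most 2 consonants).

1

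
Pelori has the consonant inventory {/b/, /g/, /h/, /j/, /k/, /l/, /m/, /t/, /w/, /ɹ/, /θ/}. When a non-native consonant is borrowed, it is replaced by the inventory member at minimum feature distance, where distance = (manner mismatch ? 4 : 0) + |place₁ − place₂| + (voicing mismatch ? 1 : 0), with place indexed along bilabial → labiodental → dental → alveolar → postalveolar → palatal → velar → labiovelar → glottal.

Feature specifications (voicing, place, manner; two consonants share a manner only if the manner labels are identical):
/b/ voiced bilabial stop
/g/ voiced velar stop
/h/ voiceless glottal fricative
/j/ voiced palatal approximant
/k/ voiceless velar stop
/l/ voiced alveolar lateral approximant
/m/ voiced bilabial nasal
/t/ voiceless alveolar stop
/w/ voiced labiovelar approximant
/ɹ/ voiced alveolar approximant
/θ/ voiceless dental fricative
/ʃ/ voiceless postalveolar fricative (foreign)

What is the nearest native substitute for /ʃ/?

/θ/ is closest: same manner (fricative), place distance 2 (postalveolar→dental), same voicing; total 2. Next closest is /h/ at distance 4.

θ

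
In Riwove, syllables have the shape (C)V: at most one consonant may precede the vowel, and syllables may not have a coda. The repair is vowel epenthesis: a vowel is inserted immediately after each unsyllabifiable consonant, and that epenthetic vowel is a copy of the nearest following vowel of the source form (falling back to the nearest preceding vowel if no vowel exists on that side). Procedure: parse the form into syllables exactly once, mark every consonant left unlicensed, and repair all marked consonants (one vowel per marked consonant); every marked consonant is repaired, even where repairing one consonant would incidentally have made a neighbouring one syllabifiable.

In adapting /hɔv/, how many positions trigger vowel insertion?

The unsyllabifiable consonants are /v/; each receives one epenthetic vowel.

1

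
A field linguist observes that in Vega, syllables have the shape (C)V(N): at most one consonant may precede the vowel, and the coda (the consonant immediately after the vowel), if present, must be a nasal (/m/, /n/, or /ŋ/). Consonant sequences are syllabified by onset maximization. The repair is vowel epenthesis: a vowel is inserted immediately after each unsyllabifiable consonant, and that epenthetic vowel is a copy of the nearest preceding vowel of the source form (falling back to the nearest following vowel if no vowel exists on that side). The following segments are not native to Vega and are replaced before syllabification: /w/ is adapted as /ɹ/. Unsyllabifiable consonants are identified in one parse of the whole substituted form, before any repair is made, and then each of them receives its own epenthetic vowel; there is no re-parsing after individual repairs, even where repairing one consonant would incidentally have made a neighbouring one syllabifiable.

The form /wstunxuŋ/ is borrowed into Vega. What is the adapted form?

Substitution: /w/ → /ɹ/, giving /ɹstunxuŋ/.
Under (C)V(N), the unsyllabifiable consonants are /ɹ/, /s/ (only a nasal (/m/, /n/, or /ŋ/) is licensed in coda position; onsets are limited to one consonant).
Epenthesis after each stranded consonant: /ɹ/ → /ɹu/, /s/ → /su/.

ɹusutunxuŋ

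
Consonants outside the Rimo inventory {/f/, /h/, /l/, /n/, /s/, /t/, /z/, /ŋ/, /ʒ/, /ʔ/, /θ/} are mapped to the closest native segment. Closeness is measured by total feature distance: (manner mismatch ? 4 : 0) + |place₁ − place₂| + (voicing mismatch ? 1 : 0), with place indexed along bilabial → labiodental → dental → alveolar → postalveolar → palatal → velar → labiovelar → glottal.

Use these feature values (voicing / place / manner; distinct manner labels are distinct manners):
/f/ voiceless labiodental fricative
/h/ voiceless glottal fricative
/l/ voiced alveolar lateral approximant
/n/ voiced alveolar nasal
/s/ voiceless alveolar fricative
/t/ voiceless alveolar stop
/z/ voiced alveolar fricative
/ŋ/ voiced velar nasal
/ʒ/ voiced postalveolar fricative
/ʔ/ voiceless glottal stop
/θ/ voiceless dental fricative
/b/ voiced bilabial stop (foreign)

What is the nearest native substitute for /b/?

/t/ is closest: same manner (stop), place distance 3 (bilabial→alveolar), voicing differs (+1); total 4. Next closest is /f/ at distance 6.

t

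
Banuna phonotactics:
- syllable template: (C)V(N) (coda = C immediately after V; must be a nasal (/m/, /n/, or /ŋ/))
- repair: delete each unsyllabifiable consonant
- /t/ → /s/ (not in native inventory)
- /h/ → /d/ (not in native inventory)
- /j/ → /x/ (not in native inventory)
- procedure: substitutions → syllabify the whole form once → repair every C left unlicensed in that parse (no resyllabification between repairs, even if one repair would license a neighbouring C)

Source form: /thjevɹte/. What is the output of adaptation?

xese

Substitution: /t/ → /s/, /h/ → /d/, /j/ → /x/, giving /sdxevɹse/.
Syllabifying with onset maximization leaves /s/, /d/, /v/, /ɹ/ stranded (only a nasal (/m/, /n/, or /ŋ/) is licensed in coda position; onsets are limited to one consonant).
Deleting the stranded consonants removes /s/, /d/, /v/, /ɹ/.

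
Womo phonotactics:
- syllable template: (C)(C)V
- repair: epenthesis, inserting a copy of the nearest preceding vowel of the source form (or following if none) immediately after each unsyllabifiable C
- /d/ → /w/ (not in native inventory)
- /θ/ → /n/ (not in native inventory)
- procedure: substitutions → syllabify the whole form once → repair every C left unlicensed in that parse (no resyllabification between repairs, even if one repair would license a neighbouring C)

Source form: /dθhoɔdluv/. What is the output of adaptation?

Substitution: /d/ → /w/, /θ/ → /n/, giving /wnhoɔwluv/.
Under (C)(C)V, the unsyllabifiable consonants are /w/, /v/ (no codas are permitted; onsets may contain at most 2 consonants).
Each unlicensed consonant becomes the onset of a new syllable: /w/ → /wo/, /v/ → /vu/.

wonhoɔwluvu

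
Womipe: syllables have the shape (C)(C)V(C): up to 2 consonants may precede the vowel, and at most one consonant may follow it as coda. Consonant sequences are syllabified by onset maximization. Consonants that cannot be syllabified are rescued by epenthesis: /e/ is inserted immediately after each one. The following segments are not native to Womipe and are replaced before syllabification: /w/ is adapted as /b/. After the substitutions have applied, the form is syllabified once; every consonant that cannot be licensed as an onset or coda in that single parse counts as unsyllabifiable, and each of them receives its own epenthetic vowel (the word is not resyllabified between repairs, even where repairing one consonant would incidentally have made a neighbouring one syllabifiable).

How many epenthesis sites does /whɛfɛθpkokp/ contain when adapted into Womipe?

1

After substitution the input is /bhɛfɛθpkokp/.
The unsyllabifiable consonants are /p/; each receives one epenthetic vowel.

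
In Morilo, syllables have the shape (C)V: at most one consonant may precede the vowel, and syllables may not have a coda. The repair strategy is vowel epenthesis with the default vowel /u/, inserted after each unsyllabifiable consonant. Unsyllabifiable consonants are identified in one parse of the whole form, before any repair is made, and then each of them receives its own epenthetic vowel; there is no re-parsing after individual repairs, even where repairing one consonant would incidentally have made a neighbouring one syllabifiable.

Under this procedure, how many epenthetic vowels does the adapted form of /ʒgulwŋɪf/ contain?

The unsyllabifiable consonants are /ʒ/, /l/, /w/, /f/; each receives one epenthetic vowel.

4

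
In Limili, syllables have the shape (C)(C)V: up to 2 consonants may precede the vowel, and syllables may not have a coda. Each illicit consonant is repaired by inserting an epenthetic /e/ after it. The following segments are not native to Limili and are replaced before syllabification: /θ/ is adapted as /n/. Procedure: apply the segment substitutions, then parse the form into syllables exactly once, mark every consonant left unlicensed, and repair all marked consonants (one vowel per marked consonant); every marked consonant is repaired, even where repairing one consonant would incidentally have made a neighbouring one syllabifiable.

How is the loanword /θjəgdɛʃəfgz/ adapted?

Substitution: /θ/ → /n/, giving /njəgdɛʃəfgz/.
Syllabifying with onset maximization leaves /f/, /g/, /z/ stranded (no codas are permitted; onsets may contain at most 2 consonants).
Inserting the epenthetic vowel yields /f/ → /fe/, /g/ → /ge/, /z/ → /ze/.

njəgdɛʃəfegeze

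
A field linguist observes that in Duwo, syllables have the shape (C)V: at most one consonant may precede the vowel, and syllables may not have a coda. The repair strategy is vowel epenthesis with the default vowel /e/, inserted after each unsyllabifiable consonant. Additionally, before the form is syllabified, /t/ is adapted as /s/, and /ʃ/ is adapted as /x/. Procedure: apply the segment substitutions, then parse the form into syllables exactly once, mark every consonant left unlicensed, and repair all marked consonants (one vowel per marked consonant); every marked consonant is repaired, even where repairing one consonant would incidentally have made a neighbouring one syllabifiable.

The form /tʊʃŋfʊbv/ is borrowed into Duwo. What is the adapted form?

sʊxeŋefʊbeve

Substitution: /t/ → /s/, /ʃ/ → /x/, giving /sʊxŋfʊbv/.
Under (C)V, the unsyllabifiable consonants are /x/, /ŋ/, /b/, /v/ (no codas are permitted; onsets are limited to one consonant).
Each unlicensed consonant becomes the onset of a new syllable: /x/ → /xe/, /ŋ/ → /ŋe/, /b/ → /be/, /v/ → /ve/.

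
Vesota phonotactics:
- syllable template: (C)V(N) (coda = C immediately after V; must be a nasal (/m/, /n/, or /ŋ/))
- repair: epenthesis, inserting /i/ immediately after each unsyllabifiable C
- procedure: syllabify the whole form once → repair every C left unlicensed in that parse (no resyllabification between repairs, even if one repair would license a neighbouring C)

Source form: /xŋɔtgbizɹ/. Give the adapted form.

xiŋɔtigibiziɹi

Under (C)V(N), the unsyllabifiable consonants are /x/, /t/, /g/, /z/, /ɹ/ (only a nasal (/m/, /n/, or /ŋ/) is licensed in coda position; onsets are limited to one consonant).
Inserting the epenthetic vowel yields /x/ → /xi/, /t/ → /ti/, /g/ → /gi/, /z/ → /zi/, /ɹ/ → /ɹi/.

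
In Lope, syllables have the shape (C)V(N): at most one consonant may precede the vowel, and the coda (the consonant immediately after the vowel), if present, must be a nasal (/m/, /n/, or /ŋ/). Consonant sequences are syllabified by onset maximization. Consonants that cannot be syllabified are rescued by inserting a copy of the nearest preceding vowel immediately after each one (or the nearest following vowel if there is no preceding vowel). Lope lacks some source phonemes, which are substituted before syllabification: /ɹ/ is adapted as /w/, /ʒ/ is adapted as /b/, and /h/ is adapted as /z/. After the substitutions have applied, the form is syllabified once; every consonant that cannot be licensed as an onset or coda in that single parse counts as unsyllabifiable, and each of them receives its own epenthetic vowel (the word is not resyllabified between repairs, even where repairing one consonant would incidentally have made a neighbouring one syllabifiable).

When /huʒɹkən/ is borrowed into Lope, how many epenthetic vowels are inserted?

2

After substitution the input is /zubwkən/.
The unsyllabifiable consonants are /b/, /w/; each receives one epenthetic vowel.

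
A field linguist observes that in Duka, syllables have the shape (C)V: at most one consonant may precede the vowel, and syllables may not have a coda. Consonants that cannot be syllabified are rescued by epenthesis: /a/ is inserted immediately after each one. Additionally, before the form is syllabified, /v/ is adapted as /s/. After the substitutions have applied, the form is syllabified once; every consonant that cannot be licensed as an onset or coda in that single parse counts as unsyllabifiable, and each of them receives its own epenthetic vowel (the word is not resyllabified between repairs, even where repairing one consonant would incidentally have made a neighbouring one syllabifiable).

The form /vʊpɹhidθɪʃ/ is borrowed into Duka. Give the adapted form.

Substitution: /v/ → /s/, giving /sʊpɹhidθɪʃ/.
The consonants /p/, /ɹ/, /d/, /ʃ/ cannot be parsed into a legal (C)V syllable (no codas are permitted; onsets are limited to one consonant).
Inserting the epenthetic vowel yields /p/ → /pa/, /ɹ/ → /ɹa/, /d/ → /da/, /ʃ/ → /ʃa/.

sʊpaɹahidaθɪʃa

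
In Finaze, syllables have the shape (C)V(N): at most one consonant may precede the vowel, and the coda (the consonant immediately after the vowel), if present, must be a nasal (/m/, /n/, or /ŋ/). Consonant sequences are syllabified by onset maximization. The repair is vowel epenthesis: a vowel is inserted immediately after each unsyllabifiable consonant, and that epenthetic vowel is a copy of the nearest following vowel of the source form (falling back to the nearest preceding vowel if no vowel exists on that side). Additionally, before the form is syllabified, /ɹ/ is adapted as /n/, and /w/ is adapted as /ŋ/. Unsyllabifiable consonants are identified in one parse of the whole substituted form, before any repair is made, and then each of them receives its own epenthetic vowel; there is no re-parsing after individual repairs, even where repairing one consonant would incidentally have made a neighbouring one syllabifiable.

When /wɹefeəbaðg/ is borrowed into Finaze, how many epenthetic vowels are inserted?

3

After substitution the input is /ŋnefeəbaðg/.
The unsyllabifiable consonants are /ŋ/, /ð/, /g/; each receives one epenthetic vowel.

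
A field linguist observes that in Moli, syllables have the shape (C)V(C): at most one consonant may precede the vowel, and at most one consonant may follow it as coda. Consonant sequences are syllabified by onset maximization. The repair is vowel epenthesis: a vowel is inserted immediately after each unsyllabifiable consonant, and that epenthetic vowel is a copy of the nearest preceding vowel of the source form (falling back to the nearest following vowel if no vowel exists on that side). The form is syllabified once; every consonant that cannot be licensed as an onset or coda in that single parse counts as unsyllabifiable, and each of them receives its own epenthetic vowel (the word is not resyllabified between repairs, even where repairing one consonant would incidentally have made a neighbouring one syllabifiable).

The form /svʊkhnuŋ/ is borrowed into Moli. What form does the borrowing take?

sʊvʊkhʊnuŋ

Under (C)V(C), the unsyllabifiable consonants are /s/, /h/ (at most one coda consonant is licensed; onsets are limited to one consonant).
Each unlicensed consonant becomes the onset of a new syllable: /s/ → /sʊ/, /h/ → /hʊ/.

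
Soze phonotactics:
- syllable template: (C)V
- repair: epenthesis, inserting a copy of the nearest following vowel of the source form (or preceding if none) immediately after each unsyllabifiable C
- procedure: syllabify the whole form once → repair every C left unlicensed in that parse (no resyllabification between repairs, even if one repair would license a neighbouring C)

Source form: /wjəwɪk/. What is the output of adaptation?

Under (C)V, the unsyllabifiable consonants are /w/, /k/ (no codas are permitted; onsets are limited to one consonant).
Epenthesis after each stranded consonant: /w/ → /wə/, /k/ → /kɪ/.

wəjəwɪkɪ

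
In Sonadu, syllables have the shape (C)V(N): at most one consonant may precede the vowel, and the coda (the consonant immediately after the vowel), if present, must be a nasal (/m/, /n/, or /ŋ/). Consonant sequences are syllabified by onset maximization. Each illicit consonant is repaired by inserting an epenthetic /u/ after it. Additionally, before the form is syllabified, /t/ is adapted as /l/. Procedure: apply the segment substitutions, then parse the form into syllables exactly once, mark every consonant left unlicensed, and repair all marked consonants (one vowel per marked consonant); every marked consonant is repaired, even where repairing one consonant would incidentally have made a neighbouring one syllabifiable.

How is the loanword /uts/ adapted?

ulusu

Substitution: /t/ → /l/, giving /uls/.
Syllabifying with onset maximization leaves /l/, /s/ stranded (only a nasal (/m/, /n/, or /ŋ/) is licensed in coda position; onsets are limited to one consonant).
Epenthesis after each stranded consonant: /l/ → /lu/, /s/ → /su/.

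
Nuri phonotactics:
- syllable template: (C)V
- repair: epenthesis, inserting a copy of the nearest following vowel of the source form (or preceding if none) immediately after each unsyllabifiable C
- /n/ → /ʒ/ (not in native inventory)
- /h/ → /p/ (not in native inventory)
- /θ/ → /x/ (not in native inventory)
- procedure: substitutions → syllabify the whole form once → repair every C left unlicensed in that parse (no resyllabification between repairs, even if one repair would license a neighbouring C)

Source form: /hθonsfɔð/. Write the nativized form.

poxoʒɔsɔfɔðɔ

Substitution: /h/ → /p/, /θ/ → /x/, /n/ → /ʒ/, giving /pxoʒsfɔð/.
The consonants /p/, /ʒ/, /s/, /ð/ cannot be parsed into a legal (C)V syllable (no codas are permitted; onsets are limited to one consonant).
Epenthesis after each stranded consonant: /p/ → /po/, /ʒ/ → /ʒɔ/, /s/ → /sɔ/, /ð/ → /ðɔ/.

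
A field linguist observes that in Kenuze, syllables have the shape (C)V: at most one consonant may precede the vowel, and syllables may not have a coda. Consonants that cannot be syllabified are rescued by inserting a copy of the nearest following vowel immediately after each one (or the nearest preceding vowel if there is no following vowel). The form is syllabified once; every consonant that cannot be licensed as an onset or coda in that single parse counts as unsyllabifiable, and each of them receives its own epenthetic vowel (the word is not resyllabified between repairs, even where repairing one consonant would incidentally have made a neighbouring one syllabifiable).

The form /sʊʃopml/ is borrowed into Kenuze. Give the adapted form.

The consonants /p/, /m/, /l/ cannot be parsed into a legal (C)V syllable (no codas are permitted; onsets are limited to one consonant).
Inserting the epenthetic vowel yields /p/ → /po/, /m/ → /mo/, /l/ → /lo/.

sʊʃopomolo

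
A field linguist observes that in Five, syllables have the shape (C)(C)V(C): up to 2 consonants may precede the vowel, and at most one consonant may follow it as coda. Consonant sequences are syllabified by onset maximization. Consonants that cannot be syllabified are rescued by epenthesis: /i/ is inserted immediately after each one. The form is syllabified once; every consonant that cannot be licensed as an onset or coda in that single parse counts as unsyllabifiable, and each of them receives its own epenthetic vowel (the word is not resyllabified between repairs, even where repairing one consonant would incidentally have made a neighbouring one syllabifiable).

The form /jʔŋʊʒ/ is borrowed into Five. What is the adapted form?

Under (C)(C)V(C), the unsyllabifiable consonants are /j/ (at most one coda consonant is licensed; onsets may contain at most 2 consonants).
Inserting the epenthetic vowel yields /j/ → /ji/.

jiʔŋʊʒ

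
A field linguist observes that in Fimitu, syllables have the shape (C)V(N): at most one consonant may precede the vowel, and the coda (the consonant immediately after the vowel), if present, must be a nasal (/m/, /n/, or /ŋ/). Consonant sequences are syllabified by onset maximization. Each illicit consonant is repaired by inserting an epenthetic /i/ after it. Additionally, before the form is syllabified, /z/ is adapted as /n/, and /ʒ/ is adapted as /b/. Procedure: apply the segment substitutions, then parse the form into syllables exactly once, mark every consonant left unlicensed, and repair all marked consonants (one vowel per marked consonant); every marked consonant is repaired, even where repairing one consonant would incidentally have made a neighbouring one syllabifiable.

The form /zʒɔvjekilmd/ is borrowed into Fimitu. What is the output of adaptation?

Substitution: /z/ → /n/, /ʒ/ → /b/, giving /nbɔvjekilmd/.
Syllabifying with onset maximization leaves /n/, /v/, /l/, /m/, /d/ stranded (only a nasal (/m/, /n/, or /ŋ/) is licensed in coda position; onsets are limited to one consonant).
Each unlicensed consonant becomes the onset of a new syllable: /n/ → /ni/, /v/ → /vi/, /l/ → /li/, /m/ → /mi/, /d/ → /di/.

nibɔvijekilimidi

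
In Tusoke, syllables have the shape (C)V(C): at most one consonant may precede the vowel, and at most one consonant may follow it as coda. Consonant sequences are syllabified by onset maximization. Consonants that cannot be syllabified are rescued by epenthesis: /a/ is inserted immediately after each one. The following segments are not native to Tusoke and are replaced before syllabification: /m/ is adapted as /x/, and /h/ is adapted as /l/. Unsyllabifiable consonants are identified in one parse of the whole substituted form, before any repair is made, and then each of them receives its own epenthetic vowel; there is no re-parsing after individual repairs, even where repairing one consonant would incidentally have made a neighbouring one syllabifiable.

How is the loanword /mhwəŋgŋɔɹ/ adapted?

Substitution: /m/ → /x/, /h/ → /l/, giving /xlwəŋgŋɔɹ/.
Syllabifying with onset maximization leaves /x/, /l/, /g/ stranded (at most one coda consonant is licensed; onsets are limited to one consonant).
Each unlicensed consonant becomes the onset of a new syllable: /x/ → /xa/, /l/ → /la/, /g/ → /ga/.

xalawəŋgaŋɔɹ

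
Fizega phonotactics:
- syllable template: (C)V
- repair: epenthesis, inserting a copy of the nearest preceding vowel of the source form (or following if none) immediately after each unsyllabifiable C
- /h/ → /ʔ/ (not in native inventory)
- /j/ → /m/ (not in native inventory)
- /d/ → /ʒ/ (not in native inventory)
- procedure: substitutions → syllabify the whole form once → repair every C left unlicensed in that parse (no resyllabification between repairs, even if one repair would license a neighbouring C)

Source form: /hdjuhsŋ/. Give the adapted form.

ʔuʒumuʔusuŋu

Substitution: /h/ → /ʔ/, /d/ → /ʒ/, /j/ → /m/, giving /ʔʒmuʔsŋ/.
The consonants /ʔ/, /ʒ/, /ʔ/, /s/, /ŋ/ cannot be parsed into a legal (C)V syllable (no codas are permitted; onsets are limited to one consonant).
Epenthesis after each stranded consonant: /ʔ/ → /ʔu/, /ʒ/ → /ʒu/, /ʔ/ → /ʔu/, /s/ → /su/, /ŋ/ → /ŋu/.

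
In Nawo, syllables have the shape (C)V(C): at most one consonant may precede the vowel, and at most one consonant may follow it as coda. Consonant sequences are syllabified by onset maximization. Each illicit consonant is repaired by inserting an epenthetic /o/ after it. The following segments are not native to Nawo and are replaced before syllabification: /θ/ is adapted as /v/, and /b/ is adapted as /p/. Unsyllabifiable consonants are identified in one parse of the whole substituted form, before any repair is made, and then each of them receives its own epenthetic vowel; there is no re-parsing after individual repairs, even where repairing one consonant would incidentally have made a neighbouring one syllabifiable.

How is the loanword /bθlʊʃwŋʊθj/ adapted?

povolʊʃwoŋʊvjo

Substitution: /b/ → /p/, /θ/ → /v/, giving /pvlʊʃwŋʊvj/.
Under (C)V(C), the unsyllabifiable consonants are /p/, /v/, /w/, /j/ (at most one coda consonant is licensed; onsets are limited to one consonant).
Epenthesis after each stranded consonant: /p/ → /po/, /v/ → /vo/, /w/ → /wo/, /j/ → /jo/.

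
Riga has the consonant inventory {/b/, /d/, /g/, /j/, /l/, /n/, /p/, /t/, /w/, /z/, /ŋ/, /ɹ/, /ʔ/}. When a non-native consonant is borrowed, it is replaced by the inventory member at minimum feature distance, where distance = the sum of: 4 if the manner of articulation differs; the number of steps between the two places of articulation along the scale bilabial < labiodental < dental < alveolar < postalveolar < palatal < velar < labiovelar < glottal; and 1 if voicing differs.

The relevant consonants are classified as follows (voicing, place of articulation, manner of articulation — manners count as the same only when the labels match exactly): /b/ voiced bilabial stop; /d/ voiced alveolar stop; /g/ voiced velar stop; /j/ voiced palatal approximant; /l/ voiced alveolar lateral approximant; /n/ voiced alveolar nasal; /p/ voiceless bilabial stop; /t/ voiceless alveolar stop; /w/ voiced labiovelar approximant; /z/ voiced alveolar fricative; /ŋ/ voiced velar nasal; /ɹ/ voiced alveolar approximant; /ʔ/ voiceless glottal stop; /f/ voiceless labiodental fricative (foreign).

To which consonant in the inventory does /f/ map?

/z/ is closest: same manner (fricative), place distance 2 (labiodental→alveolar), voicing differs (+1); total 3. Next closest is /p/ at distance 5.

z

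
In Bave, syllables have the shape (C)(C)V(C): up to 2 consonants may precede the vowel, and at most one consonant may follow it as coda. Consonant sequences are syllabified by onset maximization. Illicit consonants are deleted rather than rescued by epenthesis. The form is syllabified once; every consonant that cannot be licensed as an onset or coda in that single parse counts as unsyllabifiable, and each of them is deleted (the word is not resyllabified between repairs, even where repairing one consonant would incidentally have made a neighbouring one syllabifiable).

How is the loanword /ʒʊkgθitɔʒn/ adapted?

ʒʊkgθitɔʒ

Under (C)(C)V(C), the unsyllabifiable consonants are /n/ (at most one coda consonant is licensed; onsets may contain at most 2 consonants).
Each unlicensed consonant is deleted: /n/.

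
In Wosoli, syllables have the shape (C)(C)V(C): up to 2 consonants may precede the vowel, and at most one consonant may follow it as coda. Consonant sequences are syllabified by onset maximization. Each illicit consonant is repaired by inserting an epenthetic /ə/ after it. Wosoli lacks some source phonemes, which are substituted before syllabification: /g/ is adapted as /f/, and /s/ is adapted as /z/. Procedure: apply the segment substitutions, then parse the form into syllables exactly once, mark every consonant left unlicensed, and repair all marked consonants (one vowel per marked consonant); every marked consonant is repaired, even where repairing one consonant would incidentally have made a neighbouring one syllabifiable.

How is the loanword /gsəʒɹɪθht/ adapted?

fzəʒɹɪθhətə

Substitution: /g/ → /f/, /s/ → /z/, giving /fzəʒɹɪθht/.
The consonants /h/, /t/ cannot be parsed into a legal (C)(C)V(C) syllable (at most one coda consonant is licensed; onsets may contain at most 2 consonants).
Inserting the epenthetic vowel yields /h/ → /hə/, /t/ → /tə/.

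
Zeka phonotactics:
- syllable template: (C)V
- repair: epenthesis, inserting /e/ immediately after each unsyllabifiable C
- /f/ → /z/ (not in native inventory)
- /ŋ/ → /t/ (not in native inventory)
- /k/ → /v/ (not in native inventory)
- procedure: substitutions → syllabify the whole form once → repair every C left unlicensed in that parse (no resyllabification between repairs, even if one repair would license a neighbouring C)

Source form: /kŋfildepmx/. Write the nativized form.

veteziledepemexe

Substitution: /k/ → /v/, /ŋ/ → /t/, /f/ → /z/, giving /vtzildepmx/.
Under (C)V, the unsyllabifiable consonants are /v/, /t/, /l/, /p/, /m/, /x/ (no codas are permitted; onsets are limited to one consonant).
Epenthesis after each stranded consonant: /v/ → /ve/, /t/ → /te/, /l/ → /le/, /p/ → /pe/, /m/ → /me/, /x/ → /xe/.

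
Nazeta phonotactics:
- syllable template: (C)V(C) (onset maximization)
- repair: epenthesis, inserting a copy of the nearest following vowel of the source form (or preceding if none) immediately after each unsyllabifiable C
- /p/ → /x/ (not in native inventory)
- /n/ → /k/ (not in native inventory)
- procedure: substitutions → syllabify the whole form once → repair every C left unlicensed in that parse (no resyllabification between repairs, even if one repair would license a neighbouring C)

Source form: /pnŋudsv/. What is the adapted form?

xukuŋudsuvu

Substitution: /p/ → /x/, /n/ → /k/, giving /xkŋudsv/.
The consonants /x/, /k/, /s/, /v/ cannot be parsed into a legal (C)V(C) syllable (at most one coda consonant is licensed; onsets are limited to one consonant).
Epenthesis after each stranded consonant: /x/ → /xu/, /k/ → /ku/, /s/ → /su/, /v/ → /vu/.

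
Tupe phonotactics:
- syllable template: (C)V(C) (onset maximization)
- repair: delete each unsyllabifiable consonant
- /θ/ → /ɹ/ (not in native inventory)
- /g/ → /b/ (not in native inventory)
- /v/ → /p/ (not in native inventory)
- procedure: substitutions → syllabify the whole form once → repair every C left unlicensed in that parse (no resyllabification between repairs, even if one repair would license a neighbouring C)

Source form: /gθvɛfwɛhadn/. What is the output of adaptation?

Substitution: /g/ → /b/, /θ/ → /ɹ/, /v/ → /p/, giving /bɹpɛfwɛhadn/.
The consonants /b/, /ɹ/, /n/ cannot be parsed into a legal (C)V(C) syllable (at most one coda consonant is licensed; onsets are limited to one consonant).
Each unlicensed consonant is deleted: /b/, /ɹ/, /n/.

pɛfwɛhad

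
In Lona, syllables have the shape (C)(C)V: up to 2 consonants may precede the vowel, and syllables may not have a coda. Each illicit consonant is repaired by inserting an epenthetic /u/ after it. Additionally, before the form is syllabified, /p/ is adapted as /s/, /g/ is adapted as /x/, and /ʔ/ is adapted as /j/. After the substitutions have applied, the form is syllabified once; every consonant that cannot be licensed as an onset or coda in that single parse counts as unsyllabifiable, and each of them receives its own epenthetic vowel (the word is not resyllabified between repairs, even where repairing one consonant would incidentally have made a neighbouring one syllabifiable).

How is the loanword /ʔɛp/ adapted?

jɛsu

Substitution: /ʔ/ → /j/, /p/ → /s/, giving /jɛs/.
Syllabifying with onset maximization leaves /s/ stranded (no codas are permitted; onsets may contain at most 2 consonants).
Each unlicensed consonant becomes the onset of a new syllable: /s/ → /su/.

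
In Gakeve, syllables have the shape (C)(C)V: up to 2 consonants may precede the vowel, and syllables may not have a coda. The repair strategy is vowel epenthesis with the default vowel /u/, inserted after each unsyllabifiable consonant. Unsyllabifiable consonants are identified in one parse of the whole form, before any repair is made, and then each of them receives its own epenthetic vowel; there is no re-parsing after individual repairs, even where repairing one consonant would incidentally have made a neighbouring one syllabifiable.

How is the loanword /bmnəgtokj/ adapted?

bumnəgtokuju

The consonants /b/, /k/, /j/ cannot be parsed into a legal (C)(C)V syllable (no codas are permitted; onsets may contain at most 2 consonants).
Inserting the epenthetic vowel yields /b/ → /bu/, /k/ → /ku/, /j/ → /ju/.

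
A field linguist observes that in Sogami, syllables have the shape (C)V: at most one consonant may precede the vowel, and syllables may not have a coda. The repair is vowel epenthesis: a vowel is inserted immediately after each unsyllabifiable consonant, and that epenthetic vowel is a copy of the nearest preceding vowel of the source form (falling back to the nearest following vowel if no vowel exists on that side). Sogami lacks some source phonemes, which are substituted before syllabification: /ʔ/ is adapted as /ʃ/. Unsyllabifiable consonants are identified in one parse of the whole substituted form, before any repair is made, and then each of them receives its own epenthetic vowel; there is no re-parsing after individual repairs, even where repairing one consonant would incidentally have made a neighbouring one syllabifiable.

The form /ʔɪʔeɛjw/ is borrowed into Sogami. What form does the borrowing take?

Substitution: /ʔ/ → /ʃ/, giving /ʃɪʃeɛjw/.
Syllabifying with onset maximization leaves /j/, /w/ stranded (no codas are permitted; onsets are limited to one consonant).
Each unlicensed consonant becomes the onset of a new syllable: /j/ → /jɛ/, /w/ → /wɛ/.

ʃɪʃeɛjɛwɛ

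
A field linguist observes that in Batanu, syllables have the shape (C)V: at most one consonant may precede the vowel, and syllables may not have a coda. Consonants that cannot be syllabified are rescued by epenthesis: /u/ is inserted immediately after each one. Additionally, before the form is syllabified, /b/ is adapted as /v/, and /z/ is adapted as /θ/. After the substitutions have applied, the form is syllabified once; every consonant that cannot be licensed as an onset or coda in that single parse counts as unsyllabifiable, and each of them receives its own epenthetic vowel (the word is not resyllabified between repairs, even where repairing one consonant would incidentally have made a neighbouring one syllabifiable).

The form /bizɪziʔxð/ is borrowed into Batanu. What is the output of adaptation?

Substitution: /b/ → /v/, /z/ → /θ/, giving /viθɪθiʔxð/.
Syllabifying with onset maximization leaves /ʔ/, /x/, /ð/ stranded (no codas are permitted; onsets are limited to one consonant).
Inserting the epenthetic vowel yields /ʔ/ → /ʔu/, /x/ → /xu/, /ð/ → /ðu/.

viθɪθiʔuxuðu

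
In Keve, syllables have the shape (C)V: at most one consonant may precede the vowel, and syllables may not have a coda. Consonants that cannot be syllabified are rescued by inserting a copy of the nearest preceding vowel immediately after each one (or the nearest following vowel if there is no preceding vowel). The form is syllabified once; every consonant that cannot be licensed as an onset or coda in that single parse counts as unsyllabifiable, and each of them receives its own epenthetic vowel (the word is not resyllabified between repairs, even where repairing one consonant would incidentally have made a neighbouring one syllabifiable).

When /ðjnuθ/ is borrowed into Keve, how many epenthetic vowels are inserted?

The unsyllabifiable consonants are /ð/, /j/, /θ/; each receives one epenthetic vowel.

3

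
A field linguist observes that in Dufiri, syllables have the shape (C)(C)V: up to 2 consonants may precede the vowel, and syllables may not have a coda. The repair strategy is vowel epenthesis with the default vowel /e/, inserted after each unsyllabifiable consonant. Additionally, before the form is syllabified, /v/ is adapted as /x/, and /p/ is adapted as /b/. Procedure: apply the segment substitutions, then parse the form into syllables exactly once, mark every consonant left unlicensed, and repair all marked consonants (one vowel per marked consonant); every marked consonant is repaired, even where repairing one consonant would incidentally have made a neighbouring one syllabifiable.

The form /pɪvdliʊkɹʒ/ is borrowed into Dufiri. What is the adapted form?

Substitution: /p/ → /b/, /v/ → /x/, giving /bɪxdliʊkɹʒ/.
The consonants /x/, /k/, /ɹ/, /ʒ/ cannot be parsed into a legal (C)(C)V syllable (no codas are permitted; onsets may contain at most 2 consonants).
Each unlicensed consonant becomes the onset of a new syllable: /x/ → /xe/, /k/ → /ke/, /ɹ/ → /ɹe/, /ʒ/ → /ʒe/.

bɪxedliʊkeɹeʒe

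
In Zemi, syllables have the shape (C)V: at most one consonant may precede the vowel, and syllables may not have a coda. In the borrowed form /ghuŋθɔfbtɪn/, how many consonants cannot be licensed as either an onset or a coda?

Under (C)V, the unsyllabifiable consonants are /g/, /ŋ/, /f/, /b/, /n/ (no codas are permitted; onsets are limited to one consonant).

5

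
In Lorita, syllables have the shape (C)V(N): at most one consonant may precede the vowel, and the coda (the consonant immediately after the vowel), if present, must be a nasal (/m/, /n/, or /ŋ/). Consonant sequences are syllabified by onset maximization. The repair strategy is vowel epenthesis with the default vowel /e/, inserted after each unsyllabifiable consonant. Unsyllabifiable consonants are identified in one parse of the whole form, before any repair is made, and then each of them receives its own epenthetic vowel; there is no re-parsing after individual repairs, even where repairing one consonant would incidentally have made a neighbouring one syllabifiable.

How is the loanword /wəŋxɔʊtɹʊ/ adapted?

Syllabifying with onset maximization leaves /t/ stranded (only a nasal (/m/, /n/, or /ŋ/) is licensed in coda position; onsets are limited to one consonant).
Inserting the epenthetic vowel yields /t/ → /te/.

wəŋxɔʊteɹʊ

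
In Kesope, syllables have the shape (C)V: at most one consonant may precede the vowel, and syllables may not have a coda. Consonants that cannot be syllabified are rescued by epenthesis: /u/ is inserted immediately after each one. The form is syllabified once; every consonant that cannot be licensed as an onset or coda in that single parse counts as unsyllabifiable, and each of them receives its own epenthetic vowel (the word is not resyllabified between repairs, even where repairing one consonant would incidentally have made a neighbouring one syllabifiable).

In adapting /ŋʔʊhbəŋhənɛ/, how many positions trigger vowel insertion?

The unsyllabifiable consonants are /ŋ/, /h/, /ŋ/; each receives one epenthetic vowel.

3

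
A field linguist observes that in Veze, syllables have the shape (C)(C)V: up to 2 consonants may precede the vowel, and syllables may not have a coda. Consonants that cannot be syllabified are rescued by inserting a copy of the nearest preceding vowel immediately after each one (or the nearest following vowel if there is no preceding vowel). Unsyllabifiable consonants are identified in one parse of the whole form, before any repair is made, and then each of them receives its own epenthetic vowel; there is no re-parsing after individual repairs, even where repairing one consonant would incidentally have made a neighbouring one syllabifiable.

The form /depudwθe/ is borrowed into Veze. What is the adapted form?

Syllabifying with onset maximization leaves /d/ stranded (no codas are permitted; onsets may contain at most 2 consonants).
Each unlicensed consonant becomes the onset of a new syllable: /d/ → /du/.

depuduwθe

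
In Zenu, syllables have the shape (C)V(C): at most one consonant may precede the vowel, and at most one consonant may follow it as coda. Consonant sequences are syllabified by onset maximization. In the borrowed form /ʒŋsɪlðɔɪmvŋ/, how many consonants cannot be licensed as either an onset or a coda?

Syllabifying with onset maximization leaves /ʒ/, /ŋ/, /v/, /ŋ/ stranded (at most one coda consonant is licensed; onsets are limited to one consonant).

4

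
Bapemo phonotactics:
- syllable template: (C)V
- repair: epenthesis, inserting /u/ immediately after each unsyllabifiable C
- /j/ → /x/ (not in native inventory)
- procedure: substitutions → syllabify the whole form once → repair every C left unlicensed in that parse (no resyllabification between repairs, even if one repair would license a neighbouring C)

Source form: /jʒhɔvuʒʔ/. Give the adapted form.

xuʒuhɔvuʒuʔu

Substitution: /j/ → /x/, giving /xʒhɔvuʒʔ/.
The consonants /x/, /ʒ/, /ʒ/, /ʔ/ cannot be parsed into a legal (C)V syllable (no codas are permitted; onsets are limited to one consonant).
Inserting the epenthetic vowel yields /x/ → /xu/, /ʒ/ → /ʒu/, /ʒ/ → /ʒu/, /ʔ/ → /ʔu/.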